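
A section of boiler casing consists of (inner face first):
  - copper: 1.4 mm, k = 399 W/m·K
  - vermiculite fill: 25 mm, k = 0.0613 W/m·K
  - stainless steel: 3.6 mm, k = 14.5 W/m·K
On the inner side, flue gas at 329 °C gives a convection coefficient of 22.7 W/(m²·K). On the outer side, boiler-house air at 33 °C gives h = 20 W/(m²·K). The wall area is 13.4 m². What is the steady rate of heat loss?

Q ≈ 7900 W

Thermal resistances in series:
R_inner film = 1/(h_i·A) = 1/(22.7×13.4) = 0.003288 K/W
R_copper = L/(kA) = 0.0014/(399×13.4) = 2.618×10^-7 K/W
R_vermiculite fill = L/(kA) = 0.025/(0.0613×13.4) = 0.03044 K/W
R_stainless steel = L/(kA) = 0.0036/(14.5×13.4) = 1.853×10^-5 K/W
R_outer film = 1/(h_o·A) = 1/(20×13.4) = 0.003731 K/W
R_total = 0.03747 K/W
Q = ΔT / R_total = 296 / 0.03747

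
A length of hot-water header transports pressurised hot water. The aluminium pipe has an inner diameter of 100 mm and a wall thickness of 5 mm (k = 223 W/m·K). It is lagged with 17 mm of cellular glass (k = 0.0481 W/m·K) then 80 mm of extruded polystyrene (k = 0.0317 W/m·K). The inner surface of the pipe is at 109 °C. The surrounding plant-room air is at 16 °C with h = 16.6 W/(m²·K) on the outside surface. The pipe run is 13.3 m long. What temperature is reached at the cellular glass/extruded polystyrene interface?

T ≈ 91.4 °C

Radial resistances (cylindrical: R_cond = ln(r_o/r_i)/(2πkL), R_conv = 1/(h·2πrL)):
R_aluminium pipe wall = ln(55/50)/(2π×223×13.3) = 5.114×10^-6 K/W
R_cellular glass = ln(72/55)/(2π×0.0481×13.3) = 0.06701 K/W
R_extruded polystyrene = ln(152/72)/(2π×0.0317×13.3) = 0.2821 K/W
R_outer film = 1/(h_o·2πr_oL) = 1/(16.6×2π×0.152×13.3) = 0.004743 K/W
R_total = 0.3538 K/W
Q = ΔT/R_total = 93/0.3538
Q = 263 W
T_interface = T_inner − Q·ΣR(inner→interface) = 109 − 263×0.06701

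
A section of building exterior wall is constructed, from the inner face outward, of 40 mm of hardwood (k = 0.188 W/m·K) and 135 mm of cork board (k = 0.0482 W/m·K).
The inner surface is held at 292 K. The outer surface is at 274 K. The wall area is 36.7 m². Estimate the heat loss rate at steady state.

Q ≈ 219 W

Series thermal resistances:
R_hardwood = L/(kA) = 0.04/(0.188×36.7) = 0.005797 K/W
R_cork board = L/(kA) = 0.135/(0.0482×36.7) = 0.07632 K/W
R_total = 0.08211 K/W
Q = ΔT / R_total = 18 / 0.08211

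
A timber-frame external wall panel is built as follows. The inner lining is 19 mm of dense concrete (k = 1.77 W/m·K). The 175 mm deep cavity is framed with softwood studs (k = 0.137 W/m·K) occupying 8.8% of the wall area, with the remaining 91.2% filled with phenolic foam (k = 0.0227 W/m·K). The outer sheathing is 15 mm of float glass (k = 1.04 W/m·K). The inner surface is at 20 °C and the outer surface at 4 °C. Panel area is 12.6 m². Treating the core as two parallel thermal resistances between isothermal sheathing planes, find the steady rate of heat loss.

Sheathing layers in series; stud and cavity paths in parallel between them.
R_inner = 0.019/(1.77×12.6) = 8.519×10^-4 K/W
R_stud  = 0.175/(0.137×0.088×12.6) = 1.152 K/W
R_cav   = 0.175/(0.0227×0.912×12.6) = 0.6709 K/W
1/R_core = 1/R_stud + 1/R_cav → R_core = 0.424 K/W
R_outer = 0.015/(1.04×12.6) = 0.001145 K/W
R_total = 0.426 K/W
Q = ΔT/R_total = 16/0.426

Q ≈ 37.6 W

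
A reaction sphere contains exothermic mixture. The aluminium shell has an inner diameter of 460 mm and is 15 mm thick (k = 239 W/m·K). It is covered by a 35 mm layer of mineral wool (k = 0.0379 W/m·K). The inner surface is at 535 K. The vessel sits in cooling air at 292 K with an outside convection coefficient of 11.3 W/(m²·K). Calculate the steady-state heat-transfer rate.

Radial (spherical) resistances in series:
R_aluminium shell = (1/0.23 − 1/0.245)/(4π×239) = 8.863×10^-5 K/W
R_mineral wool = (1/0.245 − 1/0.28)/(4π×0.0379) = 1.071 K/W
R_outer film = 1/(h·4πr_o²) = 1/(11.3×4π×0.28²) = 0.08982 K/W
R_total = 1.161 K/W
Q = ΔT/R_total = 243/1.161

Q ≈ 209 W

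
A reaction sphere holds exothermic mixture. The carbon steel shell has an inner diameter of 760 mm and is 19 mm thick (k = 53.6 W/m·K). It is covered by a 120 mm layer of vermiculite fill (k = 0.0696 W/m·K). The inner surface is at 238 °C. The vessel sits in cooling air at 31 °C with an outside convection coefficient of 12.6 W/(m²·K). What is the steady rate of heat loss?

Q ≈ 302 W

Radial (spherical) resistances in series:
R_carbon steel shell = (1/0.38 − 1/0.399)/(4π×53.6) = 1.86×10^-4 K/W
R_vermiculite fill = (1/0.399 − 1/0.519)/(4π×0.0696) = 0.6626 K/W
R_outer film = 1/(h·4πr_o²) = 1/(12.6×4π×0.519²) = 0.02345 K/W
R_total = 0.6862 K/W
Q = ΔT/R_total = 207/0.6862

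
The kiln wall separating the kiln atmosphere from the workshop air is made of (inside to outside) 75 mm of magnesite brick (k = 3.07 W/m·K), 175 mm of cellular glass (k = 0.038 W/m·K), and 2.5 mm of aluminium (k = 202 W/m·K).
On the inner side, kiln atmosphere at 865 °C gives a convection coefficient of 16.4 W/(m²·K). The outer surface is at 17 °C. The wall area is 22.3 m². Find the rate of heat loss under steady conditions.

Using the resistance-network approach (series):
R_inner film = 1/(h_i·A) = 1/(16.4×22.3) = 0.002734 K/W
R_magnesite brick = L/(kA) = 0.075/(3.07×22.3) = 0.001096 K/W
R_cellular glass = L/(kA) = 0.175/(0.038×22.3) = 0.2065 K/W
R_aluminium = L/(kA) = 0.0025/(202×22.3) = 5.55×10^-7 K/W
R_total = 0.2103 K/W
Q = ΔT / R_total = 848 / 0.2103

Q ≈ 4030 W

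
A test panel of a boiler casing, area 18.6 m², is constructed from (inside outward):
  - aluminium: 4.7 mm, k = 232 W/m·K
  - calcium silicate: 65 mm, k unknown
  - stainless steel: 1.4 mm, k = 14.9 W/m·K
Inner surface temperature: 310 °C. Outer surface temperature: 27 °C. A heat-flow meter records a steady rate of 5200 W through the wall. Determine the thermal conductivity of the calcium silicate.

k ≈ 0.0642 W/(m·K)

Model the wall as resistances in series:
R_aluminium = L/(kA) = 0.0047/(232×18.6) = 1.089×10^-6 K/W
R_stainless steel = L/(kA) = 0.0014/(14.9×18.6) = 5.052×10^-6 K/W
Sum of known resistances R_other = 6.141×10^-6 K/W
Total R = ΔT/Q = 283/5200 = 0.05442 K/W
R_calcium silicate = R_total − R_other = 0.05442 K/W
k = L/(R·A) = 0.065/(0.05442×18.6)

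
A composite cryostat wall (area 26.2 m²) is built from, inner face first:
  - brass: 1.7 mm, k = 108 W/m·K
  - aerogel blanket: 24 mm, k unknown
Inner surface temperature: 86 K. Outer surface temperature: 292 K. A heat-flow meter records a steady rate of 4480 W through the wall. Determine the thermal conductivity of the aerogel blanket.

k ≈ 0.0199 W/(m·K)

Model the wall as resistances in series:
R_brass = L/(kA) = 0.0017/(108×26.2) = 6.008×10^-7 K/W
Sum of known resistances R_other = 6.008×10^-7 K/W
Total R = ΔT/Q = 206/4480 = 0.04598 K/W
R_aerogel blanket = R_total − R_other = 0.04598 K/W
k = L/(R·A) = 0.024/(0.04598×26.2)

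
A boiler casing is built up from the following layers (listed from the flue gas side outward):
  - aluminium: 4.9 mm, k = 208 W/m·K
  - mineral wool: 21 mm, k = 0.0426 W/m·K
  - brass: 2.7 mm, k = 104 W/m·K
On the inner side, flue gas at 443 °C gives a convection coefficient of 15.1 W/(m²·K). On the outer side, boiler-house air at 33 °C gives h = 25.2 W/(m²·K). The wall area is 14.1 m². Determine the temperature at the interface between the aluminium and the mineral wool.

Model the wall as resistances in series:
R_inner film = 1/(h_i·A) = 1/(15.1×14.1) = 0.004697 K/W
R_aluminium = L/(kA) = 0.0049/(208×14.1) = 1.671×10^-6 K/W
R_mineral wool = L/(kA) = 0.021/(0.0426×14.1) = 0.03496 K/W
R_brass = L/(kA) = 0.0027/(104×14.1) = 1.841×10^-6 K/W
R_outer film = 1/(h_o·A) = 1/(25.2×14.1) = 0.002814 K/W
R_total = 0.04248 K/W;  Q = ΔT/R_total = 410/0.04248 = 9652 W
T_interface = T_inner − Q·ΣR(inner→interface) = 443 − 9650×0.004698

T ≈ 398 °C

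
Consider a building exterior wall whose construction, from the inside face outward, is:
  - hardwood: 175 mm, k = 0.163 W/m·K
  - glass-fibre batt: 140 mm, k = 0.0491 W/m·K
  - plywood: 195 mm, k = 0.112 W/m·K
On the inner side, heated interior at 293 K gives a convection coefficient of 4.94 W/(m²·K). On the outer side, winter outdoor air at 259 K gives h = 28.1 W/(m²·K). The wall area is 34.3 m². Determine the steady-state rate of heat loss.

Q ≈ 198 W

Using the resistance-network approach (series):
R_inner film = 1/(h_i·A) = 1/(4.94×34.3) = 0.005902 K/W
R_hardwood = L/(kA) = 0.175/(0.163×34.3) = 0.0313 K/W
R_glass-fibre batt = L/(kA) = 0.14/(0.0491×34.3) = 0.08313 K/W
R_plywood = L/(kA) = 0.195/(0.112×34.3) = 0.05076 K/W
R_outer film = 1/(h_o·A) = 1/(28.1×34.3) = 0.001038 K/W
R_total = 0.1721 K/W
Q = ΔT / R_total = 34 / 0.1721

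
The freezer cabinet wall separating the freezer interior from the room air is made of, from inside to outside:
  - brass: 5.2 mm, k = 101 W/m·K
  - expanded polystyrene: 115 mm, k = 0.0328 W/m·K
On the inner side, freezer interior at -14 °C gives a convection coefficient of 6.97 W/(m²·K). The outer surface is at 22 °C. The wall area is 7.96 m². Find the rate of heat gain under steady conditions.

Model the wall as resistances in series:
R_inner film = 1/(h_i·A) = 1/(6.97×7.96) = 0.01802 K/W
R_brass = L/(kA) = 0.0052/(101×7.96) = 6.468×10^-6 K/W
R_expanded polystyrene = L/(kA) = 0.115/(0.0328×7.96) = 0.4405 K/W
R_total = 0.4585 K/W
Q = ΔT / R_total = 36 / 0.4585

Q ≈ 78.5 W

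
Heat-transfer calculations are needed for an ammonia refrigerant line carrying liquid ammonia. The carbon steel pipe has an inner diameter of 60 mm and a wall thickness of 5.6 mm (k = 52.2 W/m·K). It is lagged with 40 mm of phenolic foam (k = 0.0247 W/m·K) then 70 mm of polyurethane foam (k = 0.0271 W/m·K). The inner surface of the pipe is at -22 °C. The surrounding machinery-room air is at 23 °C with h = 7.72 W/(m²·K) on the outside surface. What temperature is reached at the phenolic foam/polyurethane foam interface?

T ≈ 2.69 °C

Cylindrical conduction, so R = ln(r₂/r₁)/(2πkL) per layer, in series:
R_carbon steel pipe wall = ln(35.6/30)/(2π×52.2×1) = 5.218×10^-4 K/W
R_phenolic foam = ln(75.6/35.6)/(2π×0.0247×1) = 4.853 K/W
R_polyurethane foam = ln(145.6/75.6)/(2π×0.0271×1) = 3.849 K/W
R_outer film = 1/(h_o·2πr_oL) = 1/(7.72×2π×0.1456×1) = 0.1416 K/W
R_total = 8.844 K/W
Q = ΔT/R_total = 45/8.844
Q = 5.09 W/m
T_interface = T_inner + Q·ΣR(inner→interface) = -22 + 5.09×4.853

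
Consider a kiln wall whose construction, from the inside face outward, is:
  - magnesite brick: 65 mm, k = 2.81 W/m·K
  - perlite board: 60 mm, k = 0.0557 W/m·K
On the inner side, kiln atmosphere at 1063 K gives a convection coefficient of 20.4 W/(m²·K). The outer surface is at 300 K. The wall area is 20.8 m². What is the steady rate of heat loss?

Q ≈ 13800 W

Model the wall as resistances in series:
R_inner film = 1/(h_i·A) = 1/(20.4×20.8) = 0.002357 K/W
R_magnesite brick = L/(kA) = 0.065/(2.81×20.8) = 0.001112 K/W
R_perlite board = L/(kA) = 0.06/(0.0557×20.8) = 0.05179 K/W
R_total = 0.05526 K/W
Q = ΔT / R_total = 763 / 0.05526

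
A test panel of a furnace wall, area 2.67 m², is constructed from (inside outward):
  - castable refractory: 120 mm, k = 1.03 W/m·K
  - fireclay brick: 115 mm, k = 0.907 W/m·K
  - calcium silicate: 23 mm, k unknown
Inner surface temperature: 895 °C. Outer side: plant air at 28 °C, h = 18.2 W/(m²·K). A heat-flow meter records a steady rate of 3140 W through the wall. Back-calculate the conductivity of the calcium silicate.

Thermal resistances in series:
R_castable refractory = L/(kA) = 0.12/(1.03×2.67) = 0.04363 K/W
R_fireclay brick = L/(kA) = 0.115/(0.907×2.67) = 0.04749 K/W
R_outer film = 1/(h_o·A) = 1/(18.2×2.67) = 0.02058 K/W
Sum of known resistances R_other = 0.1117 K/W
Total R = ΔT/Q = 867/3140 = 0.2761 K/W
R_calcium silicate = R_total − R_other = 0.1644 K/W
k = L/(R·A) = 0.023/(0.1644×2.67)

k ≈ 0.0524 W/(m·K)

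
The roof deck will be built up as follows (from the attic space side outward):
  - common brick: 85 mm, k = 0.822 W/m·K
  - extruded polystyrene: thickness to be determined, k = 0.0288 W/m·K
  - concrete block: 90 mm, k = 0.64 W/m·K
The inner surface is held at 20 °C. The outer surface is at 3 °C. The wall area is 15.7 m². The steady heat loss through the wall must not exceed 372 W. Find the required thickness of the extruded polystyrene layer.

Treating each layer as a thermal resistance in series:
R_common brick = L/(kA) = 0.085/(0.822×15.7) = 0.006586 K/W
R_concrete block = L/(kA) = 0.09/(0.64×15.7) = 0.008957 K/W
Sum of the known resistances R_other = 0.01554 K/W
Required total resistance R_tot = ΔT/Q_allow = 17/372 = 0.0457 K/W
R_extruded polystyrene = R_tot − R_other = 0.03016 K/W
L = R·k·A = 0.03016×0.0288×15.7

L ≈ 13.6 mm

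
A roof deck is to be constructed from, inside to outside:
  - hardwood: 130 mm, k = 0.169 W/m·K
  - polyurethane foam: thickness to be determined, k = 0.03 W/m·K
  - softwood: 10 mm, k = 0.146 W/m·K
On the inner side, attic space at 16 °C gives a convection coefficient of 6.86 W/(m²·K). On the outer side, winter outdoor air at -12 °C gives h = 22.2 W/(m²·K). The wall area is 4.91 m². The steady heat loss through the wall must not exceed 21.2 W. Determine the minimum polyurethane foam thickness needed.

Model the wall as resistances in series:
R_inner film = 1/(h_i·A) = 1/(6.86×4.91) = 0.02969 K/W
R_hardwood = L/(kA) = 0.13/(0.169×4.91) = 0.1567 K/W
R_softwood = L/(kA) = 0.01/(0.146×4.91) = 0.01395 K/W
R_outer film = 1/(h_o·A) = 1/(22.2×4.91) = 0.009174 K/W
Sum of the known resistances R_other = 0.2095 K/W
Required total resistance R_tot = ΔT/Q_allow = 28/21.2 = 1.321 K/W
R_polyurethane foam = R_tot − R_other = 1.111 K/W
L = R·k·A = 1.111×0.03×4.91

L ≈ 164 mm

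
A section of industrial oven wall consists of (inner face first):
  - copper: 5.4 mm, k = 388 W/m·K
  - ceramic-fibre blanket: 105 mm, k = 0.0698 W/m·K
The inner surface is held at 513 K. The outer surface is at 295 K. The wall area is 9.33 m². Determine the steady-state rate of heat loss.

Model the wall as resistances in series:
R_copper = L/(kA) = 0.0054/(388×9.33) = 1.492×10^-6 K/W
R_ceramic-fibre blanket = L/(kA) = 0.105/(0.0698×9.33) = 0.1612 K/W
R_total = 0.1612 K/W
Q = ΔT / R_total = 218 / 0.1612

Q ≈ 1350 W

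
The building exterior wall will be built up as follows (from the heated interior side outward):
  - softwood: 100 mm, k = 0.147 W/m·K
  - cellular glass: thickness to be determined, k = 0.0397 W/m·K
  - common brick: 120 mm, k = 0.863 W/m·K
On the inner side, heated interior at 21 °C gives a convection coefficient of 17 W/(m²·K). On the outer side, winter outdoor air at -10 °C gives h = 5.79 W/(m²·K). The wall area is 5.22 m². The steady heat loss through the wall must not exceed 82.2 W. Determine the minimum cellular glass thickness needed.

Thermal resistances in series:
R_inner film = 1/(h_i·A) = 1/(17×5.22) = 0.01127 K/W
R_softwood = L/(kA) = 0.1/(0.147×5.22) = 0.1303 K/W
R_common brick = L/(kA) = 0.12/(0.863×5.22) = 0.02664 K/W
R_outer film = 1/(h_o·A) = 1/(5.79×5.22) = 0.03309 K/W
Sum of the known resistances R_other = 0.2013 K/W
Required total resistance R_tot = ΔT/Q_allow = 31/82.2 = 0.3771 K/W
R_cellular glass = R_tot − R_other = 0.1758 K/W
L = R·k·A = 0.1758×0.0397×5.22

L ≈ 36.4 mm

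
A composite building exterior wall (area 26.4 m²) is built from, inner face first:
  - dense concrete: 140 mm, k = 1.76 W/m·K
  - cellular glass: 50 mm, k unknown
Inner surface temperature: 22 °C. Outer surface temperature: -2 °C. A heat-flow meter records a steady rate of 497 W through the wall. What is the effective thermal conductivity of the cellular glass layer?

k ≈ 0.0418 W/(m·K)

Series thermal resistances:
R_dense concrete = L/(kA) = 0.14/(1.76×26.4) = 0.003013 K/W
Sum of known resistances R_other = 0.003013 K/W
Total R = ΔT/Q = 24/497 = 0.04829 K/W
R_cellular glass = R_total − R_other = 0.04528 K/W
k = L/(R·A) = 0.05/(0.04528×26.4)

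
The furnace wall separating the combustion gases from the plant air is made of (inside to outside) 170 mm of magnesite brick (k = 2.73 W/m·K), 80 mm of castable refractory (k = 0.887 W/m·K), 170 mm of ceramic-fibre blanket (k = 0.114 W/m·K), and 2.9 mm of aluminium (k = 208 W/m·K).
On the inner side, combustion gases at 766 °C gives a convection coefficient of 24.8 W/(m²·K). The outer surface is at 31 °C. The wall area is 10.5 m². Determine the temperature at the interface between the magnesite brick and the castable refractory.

Thermal resistances in series:
R_inner film = 1/(h_i·A) = 1/(24.8×10.5) = 0.00384 K/W
R_magnesite brick = L/(kA) = 0.17/(2.73×10.5) = 0.005931 K/W
R_castable refractory = L/(kA) = 0.08/(0.887×10.5) = 0.00859 K/W
R_ceramic-fibre blanket = L/(kA) = 0.17/(0.114×10.5) = 0.142 K/W
R_aluminium = L/(kA) = 0.0029/(208×10.5) = 1.328×10^-6 K/W
R_total = 0.1604 K/W;  Q = ΔT/R_total = 735/0.1604 = 4583 W
T_interface = T_inner − Q·ΣR(inner→interface) = 766 − 4580×0.009771

T ≈ 721 °C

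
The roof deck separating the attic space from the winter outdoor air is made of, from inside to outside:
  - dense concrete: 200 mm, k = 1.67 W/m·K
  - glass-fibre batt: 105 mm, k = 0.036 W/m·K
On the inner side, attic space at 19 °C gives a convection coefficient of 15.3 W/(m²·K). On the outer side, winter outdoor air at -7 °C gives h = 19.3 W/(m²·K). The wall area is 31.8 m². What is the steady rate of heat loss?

Series thermal resistances:
R_inner film = 1/(h_i·A) = 1/(15.3×31.8) = 0.002055 K/W
R_dense concrete = L/(kA) = 0.2/(1.67×31.8) = 0.003766 K/W
R_glass-fibre batt = L/(kA) = 0.105/(0.036×31.8) = 0.09172 K/W
R_outer film = 1/(h_o·A) = 1/(19.3×31.8) = 0.001629 K/W
R_total = 0.09917 K/W
Q = ΔT / R_total = 26 / 0.09917

Q ≈ 262 W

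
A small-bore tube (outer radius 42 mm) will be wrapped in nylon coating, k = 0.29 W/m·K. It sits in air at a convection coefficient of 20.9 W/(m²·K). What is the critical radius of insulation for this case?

For a cylinder r_cr = k/h = 0.29/20.9
r_cr = 13.9 mm; since the bare radius (42 mm) is above r_cr, any added insulation will reduce heat loss.

r_cr ≈ 13.9 mm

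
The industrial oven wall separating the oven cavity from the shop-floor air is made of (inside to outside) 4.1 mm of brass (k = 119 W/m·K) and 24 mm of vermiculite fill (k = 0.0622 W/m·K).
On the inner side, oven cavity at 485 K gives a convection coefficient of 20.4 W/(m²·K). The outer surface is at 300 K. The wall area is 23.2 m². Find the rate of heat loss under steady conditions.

Q ≈ 9870 W

Model the wall as resistances in series:
R_inner film = 1/(h_i·A) = 1/(20.4×23.2) = 0.002113 K/W
R_brass = L/(kA) = 0.0041/(119×23.2) = 1.485×10^-6 K/W
R_vermiculite fill = L/(kA) = 0.024/(0.0622×23.2) = 0.01663 K/W
R_total = 0.01875 K/W
Q = ΔT / R_total = 185 / 0.01875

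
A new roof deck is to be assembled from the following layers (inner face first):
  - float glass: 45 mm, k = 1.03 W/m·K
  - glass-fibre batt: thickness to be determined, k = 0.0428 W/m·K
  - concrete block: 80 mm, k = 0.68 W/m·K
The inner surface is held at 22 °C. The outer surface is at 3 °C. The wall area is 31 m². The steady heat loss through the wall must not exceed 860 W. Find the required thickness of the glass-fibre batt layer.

L ≈ 22.4 mm

Model the wall as resistances in series:
R_float glass = L/(kA) = 0.045/(1.03×31) = 0.001409 K/W
R_concrete block = L/(kA) = 0.08/(0.68×31) = 0.003795 K/W
Sum of the known resistances R_other = 0.005204 K/W
Required total resistance R_tot = ΔT/Q_allow = 19/860 = 0.02209 K/W
R_glass-fibre batt = R_tot − R_other = 0.01689 K/W
L = R·k·A = 0.01689×0.0428×31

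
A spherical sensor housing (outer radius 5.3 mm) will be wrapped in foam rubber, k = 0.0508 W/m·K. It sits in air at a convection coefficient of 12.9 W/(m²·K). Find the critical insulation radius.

For a sphere r_cr = 2k/h = 2×0.0508/12.9
r_cr = 7.88 mm; since the bare radius (5.3 mm) is below r_cr, adding a thin layer of insulation will *increase* heat loss.

r_cr ≈ 7.88 mm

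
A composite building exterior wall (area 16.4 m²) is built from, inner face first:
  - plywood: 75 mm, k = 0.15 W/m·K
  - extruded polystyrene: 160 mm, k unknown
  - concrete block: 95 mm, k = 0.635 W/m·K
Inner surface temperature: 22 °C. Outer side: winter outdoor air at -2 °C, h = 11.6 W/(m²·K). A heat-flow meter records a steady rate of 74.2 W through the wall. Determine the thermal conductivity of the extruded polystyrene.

Treating each layer as a thermal resistance in series:
R_plywood = L/(kA) = 0.075/(0.15×16.4) = 0.03049 K/W
R_concrete block = L/(kA) = 0.095/(0.635×16.4) = 0.009122 K/W
R_outer film = 1/(h_o·A) = 1/(11.6×16.4) = 0.005257 K/W
Sum of known resistances R_other = 0.04487 K/W
Total R = ΔT/Q = 24/74.2 = 0.3235 K/W
R_extruded polystyrene = R_total − R_other = 0.2786 K/W
k = L/(R·A) = 0.16/(0.2786×16.4)

k ≈ 0.035 W/(m·K)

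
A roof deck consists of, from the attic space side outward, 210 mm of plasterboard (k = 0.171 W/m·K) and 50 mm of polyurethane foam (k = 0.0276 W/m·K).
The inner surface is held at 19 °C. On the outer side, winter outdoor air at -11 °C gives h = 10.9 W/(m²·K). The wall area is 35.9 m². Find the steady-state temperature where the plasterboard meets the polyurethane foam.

Treating each layer as a thermal resistance in series:
R_plasterboard = L/(kA) = 0.21/(0.171×35.9) = 0.03421 K/W
R_polyurethane foam = L/(kA) = 0.05/(0.0276×35.9) = 0.05046 K/W
R_outer film = 1/(h_o·A) = 1/(10.9×35.9) = 0.002556 K/W
R_total = 0.08723 K/W;  Q = ΔT/R_total = 30/0.08723 = 343.9 W
T_interface = T_inner − Q·ΣR(inner→interface) = 19 − 344×0.03421

T ≈ 7.23 °C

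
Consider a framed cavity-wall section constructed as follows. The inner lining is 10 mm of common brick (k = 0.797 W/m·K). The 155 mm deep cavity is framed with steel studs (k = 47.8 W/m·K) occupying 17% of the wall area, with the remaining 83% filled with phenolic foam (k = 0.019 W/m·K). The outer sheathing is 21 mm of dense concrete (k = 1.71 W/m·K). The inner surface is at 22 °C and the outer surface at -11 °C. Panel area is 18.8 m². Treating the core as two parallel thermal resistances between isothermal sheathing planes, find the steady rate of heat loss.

Q ≈ 14100 W

Sheathing layers in series; stud and cavity paths in parallel between them.
R_inner = 0.01/(0.797×18.8) = 6.674×10^-4 K/W
R_stud  = 0.155/(47.8×0.17×18.8) = 0.001015 K/W
R_cav   = 0.155/(0.019×0.83×18.8) = 0.5228 K/W
1/R_core = 1/R_stud + 1/R_cav → R_core = 0.001013 K/W
R_outer = 0.021/(1.71×18.8) = 6.532×10^-4 K/W
R_total = 0.002333 K/W
Q = ΔT/R_total = 33/0.002333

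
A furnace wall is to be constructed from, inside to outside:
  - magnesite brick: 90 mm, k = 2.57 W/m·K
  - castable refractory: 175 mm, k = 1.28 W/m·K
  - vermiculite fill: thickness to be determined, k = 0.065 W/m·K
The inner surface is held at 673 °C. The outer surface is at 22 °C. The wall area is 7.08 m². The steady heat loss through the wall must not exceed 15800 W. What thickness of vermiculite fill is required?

L ≈ 7.8 mm

Thermal resistances in series:
R_magnesite brick = L/(kA) = 0.09/(2.57×7.08) = 0.004946 K/W
R_castable refractory = L/(kA) = 0.175/(1.28×7.08) = 0.01931 K/W
Sum of the known resistances R_other = 0.02426 K/W
Required total resistance R_tot = ΔT/Q_allow = 651/15800 = 0.0412 K/W
R_vermiculite fill = R_tot − R_other = 0.01695 K/W
L = R·k·A = 0.01695×0.065×7.08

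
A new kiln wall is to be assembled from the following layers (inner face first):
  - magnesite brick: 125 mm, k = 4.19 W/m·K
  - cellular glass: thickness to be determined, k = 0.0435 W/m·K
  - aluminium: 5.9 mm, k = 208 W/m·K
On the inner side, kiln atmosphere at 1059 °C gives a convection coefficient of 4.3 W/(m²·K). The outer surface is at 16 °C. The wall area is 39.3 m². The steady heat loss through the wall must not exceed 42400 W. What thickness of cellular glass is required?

Thermal resistances in series:
R_inner film = 1/(h_i·A) = 1/(4.3×39.3) = 0.005918 K/W
R_magnesite brick = L/(kA) = 0.125/(4.19×39.3) = 7.591×10^-4 K/W
R_aluminium = L/(kA) = 0.0059/(208×39.3) = 7.218×10^-7 K/W
Sum of the known resistances R_other = 0.006677 K/W
Required total resistance R_tot = ΔT/Q_allow = 1043/42400 = 0.0246 K/W
R_cellular glass = R_tot − R_other = 0.01792 K/W
L = R·k·A = 0.01792×0.0435×39.3

L ≈ 30.6 mm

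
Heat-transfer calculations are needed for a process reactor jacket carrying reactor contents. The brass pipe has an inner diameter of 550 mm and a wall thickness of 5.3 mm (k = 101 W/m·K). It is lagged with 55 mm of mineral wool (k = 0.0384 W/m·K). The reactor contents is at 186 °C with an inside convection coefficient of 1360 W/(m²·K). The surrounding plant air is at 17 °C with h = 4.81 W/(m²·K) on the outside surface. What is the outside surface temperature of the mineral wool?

For a radial system each layer contributes R = ln(r_out/r_in)/(2πkL); films add R = 1/(hA).
R_inner film = 1/(h_i·2πr₁L) = 1/(1360×2π×0.275×1) = 4.255×10^-4 K/W
R_brass pipe wall = ln(280.3/275)/(2π×101×1) = 3.008×10^-5 K/W
R_mineral wool = ln(335.3/280.3)/(2π×0.0384×1) = 0.7426 K/W
R_outer film = 1/(h_o·2πr_oL) = 1/(4.81×2π×0.3353×1) = 0.09868 K/W
R_total = 0.8417 K/W
Q = ΔT/R_total = 169/0.8417
Q = 201 W/m
T_interface = T_inner − Q·ΣR(inner→interface) = 186 − 201×0.743

T ≈ 36.8 °C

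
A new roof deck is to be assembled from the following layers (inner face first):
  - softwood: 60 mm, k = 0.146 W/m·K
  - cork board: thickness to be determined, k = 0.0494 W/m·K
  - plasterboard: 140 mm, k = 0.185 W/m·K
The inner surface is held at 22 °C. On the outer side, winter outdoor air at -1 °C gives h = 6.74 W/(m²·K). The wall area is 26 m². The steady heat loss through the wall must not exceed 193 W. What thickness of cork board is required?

L ≈ 88 mm

Model the wall as resistances in series:
R_softwood = L/(kA) = 0.06/(0.146×26) = 0.01581 K/W
R_plasterboard = L/(kA) = 0.14/(0.185×26) = 0.02911 K/W
R_outer film = 1/(h_o·A) = 1/(6.74×26) = 0.005706 K/W
Sum of the known resistances R_other = 0.05062 K/W
Required total resistance R_tot = ΔT/Q_allow = 23/193 = 0.1192 K/W
R_cork board = R_tot − R_other = 0.06855 K/W
L = R·k·A = 0.06855×0.0494×26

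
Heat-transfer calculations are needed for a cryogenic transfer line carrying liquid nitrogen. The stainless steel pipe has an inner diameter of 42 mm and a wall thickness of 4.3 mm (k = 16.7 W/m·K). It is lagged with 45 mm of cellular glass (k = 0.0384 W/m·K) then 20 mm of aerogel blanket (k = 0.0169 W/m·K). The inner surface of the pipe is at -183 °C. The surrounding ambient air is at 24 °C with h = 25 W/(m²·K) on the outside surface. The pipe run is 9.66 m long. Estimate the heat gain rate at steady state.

Q ≈ 300 W

Cylindrical conduction, so R = ln(r₂/r₁)/(2πkL) per layer, in series:
R_stainless steel pipe wall = ln(25.3/21)/(2π×16.7×9.66) = 1.838×10^-4 K/W
R_cellular glass = ln(70.3/25.3)/(2π×0.0384×9.66) = 0.4385 K/W
R_aerogel blanket = ln(90.3/70.3)/(2π×0.0169×9.66) = 0.2441 K/W
R_outer film = 1/(h_o·2πr_oL) = 1/(25×2π×0.0903×9.66) = 0.007298 K/W
R_total = 0.69 K/W
Q = ΔT/R_total = 207/0.69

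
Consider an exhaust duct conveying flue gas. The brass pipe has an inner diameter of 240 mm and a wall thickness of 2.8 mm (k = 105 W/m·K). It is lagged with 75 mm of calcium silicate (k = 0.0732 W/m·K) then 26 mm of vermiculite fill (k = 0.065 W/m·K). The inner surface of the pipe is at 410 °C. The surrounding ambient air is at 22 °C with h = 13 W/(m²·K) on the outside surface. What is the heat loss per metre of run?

q′ ≈ 278 W/m

Per-layer cylindrical resistances, series-summed:
R_brass pipe wall = ln(122.8/120)/(2π×105×1) = 3.496×10^-5 K/W
R_calcium silicate = ln(197.8/122.8)/(2π×0.0732×1) = 1.036 K/W
R_vermiculite fill = ln(223.8/197.8)/(2π×0.065×1) = 0.3024 K/W
R_outer film = 1/(h_o·2πr_oL) = 1/(13×2π×0.2238×1) = 0.0547 K/W
R_total = 1.394 K/W
Q = ΔT/R_total = 388/1.394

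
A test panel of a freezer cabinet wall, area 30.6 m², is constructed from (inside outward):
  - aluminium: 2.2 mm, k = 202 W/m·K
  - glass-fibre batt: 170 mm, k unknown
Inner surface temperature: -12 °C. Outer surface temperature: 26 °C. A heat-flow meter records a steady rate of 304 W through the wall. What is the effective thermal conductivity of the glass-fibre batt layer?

k ≈ 0.0444 W/(m·K)

Treating each layer as a thermal resistance in series:
R_aluminium = L/(kA) = 0.0022/(202×30.6) = 3.559×10^-7 K/W
Sum of known resistances R_other = 3.559×10^-7 K/W
Total R = ΔT/Q = 38/304 = 0.125 K/W
R_glass-fibre batt = R_total − R_other = 0.125 K/W
k = L/(R·A) = 0.17/(0.125×30.6)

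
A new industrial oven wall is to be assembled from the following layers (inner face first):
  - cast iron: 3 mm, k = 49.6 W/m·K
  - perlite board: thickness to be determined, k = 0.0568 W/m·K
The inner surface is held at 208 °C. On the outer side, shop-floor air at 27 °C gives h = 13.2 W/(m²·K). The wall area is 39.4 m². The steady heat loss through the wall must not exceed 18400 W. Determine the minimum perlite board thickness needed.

Series thermal resistances:
R_cast iron = L/(kA) = 0.003/(49.6×39.4) = 1.535×10^-6 K/W
R_outer film = 1/(h_o·A) = 1/(13.2×39.4) = 0.001923 K/W
Sum of the known resistances R_other = 0.001924 K/W
Required total resistance R_tot = ΔT/Q_allow = 181/18400 = 0.009837 K/W
R_perlite board = R_tot − R_other = 0.007913 K/W
L = R·k·A = 0.007913×0.0568×39.4

L ≈ 17.7 mm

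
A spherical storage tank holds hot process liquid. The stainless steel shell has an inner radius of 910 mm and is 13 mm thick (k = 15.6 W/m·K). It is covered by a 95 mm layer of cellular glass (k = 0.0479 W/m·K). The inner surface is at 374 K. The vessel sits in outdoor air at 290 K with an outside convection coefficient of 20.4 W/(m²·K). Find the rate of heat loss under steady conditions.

Q ≈ 489 W

Spherical conduction: R = (1/r_in − 1/r_out)/(4πk) per layer; series-sum.
R_stainless steel shell = (1/0.91 − 1/0.923)/(4π×15.6) = 7.895×10^-5 K/W
R_cellular glass = (1/0.923 − 1/1.018)/(4π×0.0479) = 0.168 K/W
R_outer film = 1/(h·4πr_o²) = 1/(20.4×4π×1.018²) = 0.003764 K/W
R_total = 0.1718 K/W
Q = ΔT/R_total = 84/0.1718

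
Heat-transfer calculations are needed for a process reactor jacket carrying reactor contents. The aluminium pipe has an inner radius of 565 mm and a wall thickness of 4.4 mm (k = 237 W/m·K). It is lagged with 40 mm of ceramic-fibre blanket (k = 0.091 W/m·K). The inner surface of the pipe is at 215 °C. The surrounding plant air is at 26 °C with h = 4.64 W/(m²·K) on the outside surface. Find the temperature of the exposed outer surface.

T ≈ 86.8 °C

Radial resistances (cylindrical: R_cond = ln(r_o/r_i)/(2πkL), R_conv = 1/(h·2πrL)):
R_aluminium pipe wall = ln(569.4/565)/(2π×237×1) = 5.209×10^-6 K/W
R_ceramic-fibre blanket = ln(609.4/569.4)/(2π×0.091×1) = 0.1187 K/W
R_outer film = 1/(h_o·2πr_oL) = 1/(4.64×2π×0.6094×1) = 0.05629 K/W
R_total = 0.175 K/W
Q = ΔT/R_total = 189/0.175
Q = 1080 W/m
T_interface = T_inner − Q·ΣR(inner→interface) = 215 − 1080×0.1187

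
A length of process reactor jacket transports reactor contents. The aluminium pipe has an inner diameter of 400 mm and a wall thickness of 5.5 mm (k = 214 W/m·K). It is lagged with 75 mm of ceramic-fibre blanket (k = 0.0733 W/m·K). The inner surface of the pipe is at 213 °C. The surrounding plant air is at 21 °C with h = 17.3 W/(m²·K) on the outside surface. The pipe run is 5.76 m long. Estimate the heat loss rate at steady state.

Q ≈ 1560 W

For a radial system each layer contributes R = ln(r_out/r_in)/(2πkL); films add R = 1/(hA).
R_aluminium pipe wall = ln(205.5/200)/(2π×214×5.76) = 3.503×10^-6 K/W
R_ceramic-fibre blanket = ln(280.5/205.5)/(2π×0.0733×5.76) = 0.1173 K/W
R_outer film = 1/(h_o·2πr_oL) = 1/(17.3×2π×0.2805×5.76) = 0.005694 K/W
R_total = 0.123 K/W
Q = ΔT/R_total = 192/0.123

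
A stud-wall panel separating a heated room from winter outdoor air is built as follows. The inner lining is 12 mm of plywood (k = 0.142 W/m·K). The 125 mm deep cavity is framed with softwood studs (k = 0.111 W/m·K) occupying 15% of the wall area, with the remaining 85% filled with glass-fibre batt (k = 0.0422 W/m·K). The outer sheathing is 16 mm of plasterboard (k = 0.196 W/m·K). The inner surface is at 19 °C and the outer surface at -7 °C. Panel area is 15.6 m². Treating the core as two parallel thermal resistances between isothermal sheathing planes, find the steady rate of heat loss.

Sheathing layers in series; stud and cavity paths in parallel between them.
R_inner = 0.012/(0.142×15.6) = 0.005417 K/W
R_stud  = 0.125/(0.111×0.15×15.6) = 0.4813 K/W
R_cav   = 0.125/(0.0422×0.85×15.6) = 0.2234 K/W
1/R_core = 1/R_stud + 1/R_cav → R_core = 0.1526 K/W
R_outer = 0.016/(0.196×15.6) = 0.005233 K/W
R_total = 0.1632 K/W
Q = ΔT/R_total = 26/0.1632

Q ≈ 159 W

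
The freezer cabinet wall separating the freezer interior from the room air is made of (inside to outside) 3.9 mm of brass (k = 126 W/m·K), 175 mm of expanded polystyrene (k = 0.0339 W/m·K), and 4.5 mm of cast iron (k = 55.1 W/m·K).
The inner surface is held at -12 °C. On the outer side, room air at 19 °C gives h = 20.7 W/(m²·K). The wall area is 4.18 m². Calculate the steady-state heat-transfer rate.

Series thermal resistances:
R_brass = L/(kA) = 0.0039/(126×4.18) = 7.405×10^-6 K/W
R_expanded polystyrene = L/(kA) = 0.175/(0.0339×4.18) = 1.235 K/W
R_cast iron = L/(kA) = 0.0045/(55.1×4.18) = 1.954×10^-5 K/W
R_outer film = 1/(h_o·A) = 1/(20.7×4.18) = 0.01156 K/W
R_total = 1.247 K/W
Q = ΔT / R_total = 31 / 1.247

Q ≈ 24.9 W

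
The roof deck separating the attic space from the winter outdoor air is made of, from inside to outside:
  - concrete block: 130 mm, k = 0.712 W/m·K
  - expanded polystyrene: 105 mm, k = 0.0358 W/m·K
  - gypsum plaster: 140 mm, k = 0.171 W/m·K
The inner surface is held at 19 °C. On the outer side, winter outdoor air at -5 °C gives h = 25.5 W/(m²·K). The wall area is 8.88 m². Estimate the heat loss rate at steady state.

Q ≈ 53.6 W

Treating each layer as a thermal resistance in series:
R_concrete block = L/(kA) = 0.13/(0.712×8.88) = 0.02056 K/W
R_expanded polystyrene = L/(kA) = 0.105/(0.0358×8.88) = 0.3303 K/W
R_gypsum plaster = L/(kA) = 0.14/(0.171×8.88) = 0.0922 K/W
R_outer film = 1/(h_o·A) = 1/(25.5×8.88) = 0.004416 K/W
R_total = 0.4475 K/W
Q = ΔT / R_total = 24 / 0.4475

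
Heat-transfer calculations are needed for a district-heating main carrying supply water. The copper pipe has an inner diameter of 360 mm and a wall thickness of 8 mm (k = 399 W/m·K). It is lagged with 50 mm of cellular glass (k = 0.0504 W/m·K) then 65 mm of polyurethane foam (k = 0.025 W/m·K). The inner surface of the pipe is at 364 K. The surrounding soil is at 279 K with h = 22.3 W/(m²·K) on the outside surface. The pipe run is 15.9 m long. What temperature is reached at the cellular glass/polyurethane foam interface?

Per-layer cylindrical resistances, series-summed:
R_copper pipe wall = ln(188/180)/(2π×399×15.9) = 1.091×10^-6 K/W
R_cellular glass = ln(238/188)/(2π×0.0504×15.9) = 0.04684 K/W
R_polyurethane foam = ln(303/238)/(2π×0.025×15.9) = 0.09668 K/W
R_outer film = 1/(h_o·2πr_oL) = 1/(22.3×2π×0.303×15.9) = 0.001481 K/W
R_total = 0.145 K/W
Q = ΔT/R_total = 85/0.145
Q = 586 W
T_interface = T_inner − Q·ΣR(inner→interface) = 364 − 586×0.04684

T ≈ 337 K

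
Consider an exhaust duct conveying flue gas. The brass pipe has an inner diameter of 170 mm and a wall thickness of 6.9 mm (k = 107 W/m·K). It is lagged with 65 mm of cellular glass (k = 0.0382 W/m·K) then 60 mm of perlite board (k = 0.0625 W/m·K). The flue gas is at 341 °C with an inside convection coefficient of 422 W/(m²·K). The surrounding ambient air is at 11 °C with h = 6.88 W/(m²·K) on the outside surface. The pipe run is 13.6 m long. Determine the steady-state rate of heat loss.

Cylindrical conduction, so R = ln(r₂/r₁)/(2πkL) per layer, in series:
R_inner film = 1/(h_i·2πr₁L) = 1/(422×2π×0.085×13.6) = 3.262×10^-4 K/W
R_brass pipe wall = ln(91.9/85)/(2π×107×13.6) = 8.536×10^-6 K/W
R_cellular glass = ln(156.9/91.9)/(2π×0.0382×13.6) = 0.1639 K/W
R_perlite board = ln(216.9/156.9)/(2π×0.0625×13.6) = 0.06063 K/W
R_outer film = 1/(h_o·2πr_oL) = 1/(6.88×2π×0.2169×13.6) = 0.007842 K/W
R_total = 0.2327 K/W
Q = ΔT/R_total = 330/0.2327

Q ≈ 1420 W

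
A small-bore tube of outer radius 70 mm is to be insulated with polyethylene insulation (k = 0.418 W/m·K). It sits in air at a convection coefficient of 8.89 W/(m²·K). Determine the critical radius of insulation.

For a cylinder r_cr = k/h = 0.418/8.89
r_cr = 47 mm; since the bare radius (70 mm) is above r_cr, any added insulation will reduce heat loss.

r_cr ≈ 47 mm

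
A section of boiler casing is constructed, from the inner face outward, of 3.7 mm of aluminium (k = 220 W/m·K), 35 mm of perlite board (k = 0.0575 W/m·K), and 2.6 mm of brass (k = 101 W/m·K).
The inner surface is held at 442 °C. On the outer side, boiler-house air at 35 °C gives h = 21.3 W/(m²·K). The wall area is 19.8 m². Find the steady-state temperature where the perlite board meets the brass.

Model the wall as resistances in series:
R_aluminium = L/(kA) = 0.0037/(220×19.8) = 8.494×10^-7 K/W
R_perlite board = L/(kA) = 0.035/(0.0575×19.8) = 0.03074 K/W
R_brass = L/(kA) = 0.0026/(101×19.8) = 1.3×10^-6 K/W
R_outer film = 1/(h_o·A) = 1/(21.3×19.8) = 0.002371 K/W
R_total = 0.03312 K/W;  Q = ΔT/R_total = 407/0.03312 = 12290 W
T_interface = T_inner − Q·ΣR(inner→interface) = 442 − 12300×0.03074

T ≈ 64.2 °C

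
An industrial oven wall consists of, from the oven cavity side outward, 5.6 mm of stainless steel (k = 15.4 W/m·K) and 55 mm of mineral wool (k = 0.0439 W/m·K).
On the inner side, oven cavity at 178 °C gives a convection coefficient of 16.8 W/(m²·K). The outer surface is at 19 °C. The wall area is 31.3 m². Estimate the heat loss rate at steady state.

Q ≈ 3790 W

Series thermal resistances:
R_inner film = 1/(h_i·A) = 1/(16.8×31.3) = 0.001902 K/W
R_stainless steel = L/(kA) = 0.0056/(15.4×31.3) = 1.162×10^-5 K/W
R_mineral wool = L/(kA) = 0.055/(0.0439×31.3) = 0.04003 K/W
R_total = 0.04194 K/W
Q = ΔT / R_total = 159 / 0.04194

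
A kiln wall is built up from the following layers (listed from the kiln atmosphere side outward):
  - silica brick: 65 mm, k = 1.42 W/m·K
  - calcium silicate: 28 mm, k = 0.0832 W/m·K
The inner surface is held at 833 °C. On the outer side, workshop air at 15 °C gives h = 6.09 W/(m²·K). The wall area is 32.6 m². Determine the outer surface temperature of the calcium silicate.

Model the wall as resistances in series:
R_silica brick = L/(kA) = 0.065/(1.42×32.6) = 0.001404 K/W
R_calcium silicate = L/(kA) = 0.028/(0.0832×32.6) = 0.01032 K/W
R_outer film = 1/(h_o·A) = 1/(6.09×32.6) = 0.005037 K/W
R_total = 0.01676 K/W;  Q = ΔT/R_total = 818/0.01676 = 48790 W
T_interface = T_inner − Q·ΣR(inner→interface) = 833 − 48800×0.01173

T ≈ 261 °C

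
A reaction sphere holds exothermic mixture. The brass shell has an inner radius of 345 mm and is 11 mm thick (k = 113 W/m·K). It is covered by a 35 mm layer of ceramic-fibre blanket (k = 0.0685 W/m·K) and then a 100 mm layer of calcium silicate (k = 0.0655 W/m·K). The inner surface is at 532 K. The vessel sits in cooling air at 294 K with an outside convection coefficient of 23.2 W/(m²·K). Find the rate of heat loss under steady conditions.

Q ≈ 253 W

Each spherical layer contributes R = (1/r_i − 1/r_o)/(4πk):
R_brass shell = (1/0.345 − 1/0.356)/(4π×113) = 6.307×10^-5 K/W
R_ceramic-fibre blanket = (1/0.356 − 1/0.391)/(4π×0.0685) = 0.2921 K/W
R_calcium silicate = (1/0.391 − 1/0.491)/(4π×0.0655) = 0.6328 K/W
R_outer film = 1/(h·4πr_o²) = 1/(23.2×4π×0.491²) = 0.01423 K/W
R_total = 0.9392 K/W
Q = ΔT/R_total = 238/0.9392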